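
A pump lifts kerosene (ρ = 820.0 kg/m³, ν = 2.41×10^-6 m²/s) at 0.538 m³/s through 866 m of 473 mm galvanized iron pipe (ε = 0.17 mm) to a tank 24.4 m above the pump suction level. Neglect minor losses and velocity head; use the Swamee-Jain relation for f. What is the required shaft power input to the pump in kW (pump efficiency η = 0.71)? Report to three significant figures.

V = 4Q/(πD²) = 3.062 m/s; Re = 6.01×10^5; ε/D = 3.59×10^-4; f = 0.01665
h_f = f(L/D)V²/2g = 14.56 m
Total head H = z + h_f = 24.4 + 14.56 = 38.96 m
P_hyd = ρgQH = 820.0·9.81·0.538·38.96 = 168.6 kW
P_shaft = P_hyd/η = 168.6/0.71 = 237.5 kW

P_shaft ≈ 237 kW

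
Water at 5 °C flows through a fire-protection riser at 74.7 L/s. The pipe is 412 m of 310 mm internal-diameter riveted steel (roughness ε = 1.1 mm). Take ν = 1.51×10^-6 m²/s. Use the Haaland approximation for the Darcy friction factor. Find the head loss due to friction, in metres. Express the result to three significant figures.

h_f ≈ 1.86 m

V = 4Q/(πD²) = 4·0.0747/(π·0.310²) = 0.9897 m/s
Re = VD/ν = 0.9897·0.310/1.51×10^-6 = 2.03×10^5 → turbulent
ε/D = 1.1/310 = 0.00355
Haaland: f = 0.02803
h_f = f(L/D)V²/(2g) = 0.02803·(412/0.310)·0.9897²/(2·9.81) = 1.860 m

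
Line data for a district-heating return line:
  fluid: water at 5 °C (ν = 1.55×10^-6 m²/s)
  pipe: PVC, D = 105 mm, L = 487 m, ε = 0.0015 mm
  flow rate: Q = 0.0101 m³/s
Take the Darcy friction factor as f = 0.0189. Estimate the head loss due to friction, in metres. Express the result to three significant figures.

V = 4Q/(πD²) = 4·0.0101/(π·0.105²) = 1.166 m/s
h_f = f(L/D)V²/(2g) = 0.01890·(487/0.105)·1.166²/(2·9.81) = 6.079 m

h_f ≈ 6.08 m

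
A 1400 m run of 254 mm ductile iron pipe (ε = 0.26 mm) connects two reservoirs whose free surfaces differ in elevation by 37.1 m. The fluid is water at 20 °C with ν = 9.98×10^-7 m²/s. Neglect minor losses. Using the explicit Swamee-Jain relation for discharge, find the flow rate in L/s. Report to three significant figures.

Q ≈ 130 L/s

Swamee-Jain (Type II): Q = -0.965·√(gD⁵h_f/L)·ln[ε/(3.7D) + √(3.17ν²L/(gD³h_f))]
√(gD⁵h_f/L) = √(9.81·0.254⁵·37.1/1400) = 0.01658
ε/(3.7D) = 2.77×10^-4; √(3.17ν²L/(gD³h_f)) = 2.72×10^-5
Q = -0.965·0.01658·ln(3.039×10^-4) = 0.1296 m³/s
Check: V = 2.56 m/s, Re = 6.51×10^5, f = 0.02031, h_f = 37.3 m ≈ 37.1 m ✓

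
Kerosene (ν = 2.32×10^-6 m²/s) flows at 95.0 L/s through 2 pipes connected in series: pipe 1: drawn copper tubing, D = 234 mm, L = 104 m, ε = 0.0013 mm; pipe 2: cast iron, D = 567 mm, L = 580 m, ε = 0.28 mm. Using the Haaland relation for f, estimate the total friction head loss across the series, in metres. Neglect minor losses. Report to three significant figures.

Pipe 1: V = 2.209 m/s, Re = 2.23×10^5, ε/D = 5.56×10^-6, f = 0.01521, h_1 = f(L/D)V²/2g = 1.682 m
Pipe 2: V = 0.3762 m/s, Re = 9.20×10^4, ε/D = 4.94×10^-4, f = 0.02026, h_2 = f(L/D)V²/2g = 0.1495 m
Series → Q common, losses add: H = Σh = 1.831 m

H ≈ 1.83 m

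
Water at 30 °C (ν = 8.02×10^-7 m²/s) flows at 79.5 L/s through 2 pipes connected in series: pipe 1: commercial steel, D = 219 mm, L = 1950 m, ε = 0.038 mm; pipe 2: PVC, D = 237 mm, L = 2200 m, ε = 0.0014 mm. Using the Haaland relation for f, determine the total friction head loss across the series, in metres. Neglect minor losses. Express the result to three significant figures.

H ≈ 50.0 m

Pipe 1: V = 2.111 m/s, Re = 5.76×10^5, ε/D = 1.74×10^-4, f = 0.01485, h_1 = f(L/D)V²/2g = 30.03 m
Pipe 2: V = 1.802 m/s, Re = 5.33×10^5, ε/D = 5.91×10^-6, f = 0.01299, h_2 = f(L/D)V²/2g = 19.95 m
Series → Q common, losses add: H = Σh = 49.98 m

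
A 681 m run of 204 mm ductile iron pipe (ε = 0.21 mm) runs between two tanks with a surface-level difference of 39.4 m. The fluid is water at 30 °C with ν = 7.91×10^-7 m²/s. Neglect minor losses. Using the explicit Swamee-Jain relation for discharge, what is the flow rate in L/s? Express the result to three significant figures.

Q ≈ 111 L/s

Swamee-Jain (Type II): Q = -0.965·√(gD⁵h_f/L)·ln[ε/(3.7D) + √(3.17ν²L/(gD³h_f))]
√(gD⁵h_f/L) = √(9.81·0.204⁵·39.4/681) = 0.01416
ε/(3.7D) = 2.78×10^-4; √(3.17ν²L/(gD³h_f)) = 2.03×10^-5
Q = -0.965·0.01416·ln(2.985×10^-4) = 0.1109 m³/s
Check: V = 3.39 m/s, Re = 8.75×10^5, f = 0.02021, h_f = 39.6 m ≈ 39.4 m ✓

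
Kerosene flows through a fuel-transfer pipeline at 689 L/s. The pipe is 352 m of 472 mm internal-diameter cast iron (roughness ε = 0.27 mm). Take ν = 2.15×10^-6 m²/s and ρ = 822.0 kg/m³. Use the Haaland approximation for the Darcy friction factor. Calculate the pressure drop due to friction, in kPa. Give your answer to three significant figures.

V = 4Q/(πD²) = 4·0.689/(π·0.472²) = 3.938 m/s
Re = VD/ν = 3.938·0.472/2.15×10^-6 = 8.64×10^5 → turbulent
ε/D = 0.27/472 = 5.72×10^-4
Haaland: f = 0.01771
h_f = f(L/D)V²/(2g) = 0.01771·(352/0.472)·3.938²/(2·9.81) = 10.44 m
Δp = ρg·h_f = 822.0·9.81·10.44 = 84.16 kPa

Δp ≈ 84.2 kPa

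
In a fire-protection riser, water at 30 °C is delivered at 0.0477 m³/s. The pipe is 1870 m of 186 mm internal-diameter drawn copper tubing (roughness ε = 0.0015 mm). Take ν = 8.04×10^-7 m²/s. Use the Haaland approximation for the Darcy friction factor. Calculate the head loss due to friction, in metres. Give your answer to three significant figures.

V = 4Q/(πD²) = 4·0.0477/(π·0.186²) = 1.756 m/s
Re = VD/ν = 1.756·0.186/8.04×10^-7 = 4.06×10^5 → turbulent
ε/D = 0.0015/186 = 8.06×10^-6
Haaland: f = 0.01364
h_f = f(L/D)V²/(2g) = 0.01364·(1870/0.186)·1.756²/(2·9.81) = 21.54 m

h_f ≈ 21.5 m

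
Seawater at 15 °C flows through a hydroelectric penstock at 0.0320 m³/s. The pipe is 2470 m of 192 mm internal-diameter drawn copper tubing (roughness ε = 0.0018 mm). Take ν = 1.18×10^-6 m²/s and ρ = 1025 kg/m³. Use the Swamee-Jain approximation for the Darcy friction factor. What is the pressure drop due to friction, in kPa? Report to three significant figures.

V = 4Q/(πD²) = 4·0.0320/(π·0.192²) = 1.105 m/s
Re = VD/ν = 1.105·0.192/1.18×10^-6 = 1.80×10^5 → turbulent
ε/D = 0.0018/192 = 9.37×10^-6
Swamee-Jain: f = 0.01594
h_f = f(L/D)V²/(2g) = 0.01594·(2470/0.192)·1.105²/(2·9.81) = 12.77 m
Δp = ρg·h_f = 1025·9.81·12.77 = 128.4 kPa

Δp ≈ 128 kPa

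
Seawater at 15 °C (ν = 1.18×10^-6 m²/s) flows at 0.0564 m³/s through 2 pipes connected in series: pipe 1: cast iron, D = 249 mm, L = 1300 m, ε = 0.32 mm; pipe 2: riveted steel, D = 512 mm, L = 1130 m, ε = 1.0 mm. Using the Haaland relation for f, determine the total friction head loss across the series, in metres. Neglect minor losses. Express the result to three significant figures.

Pipe 1: V = 1.158 m/s, Re = 2.44×10^5, ε/D = 0.00129, f = 0.02180, h_1 = f(L/D)V²/2g = 7.783 m
Pipe 2: V = 0.2739 m/s, Re = 1.19×10^5, ε/D = 0.00195, f = 0.02462, h_2 = f(L/D)V²/2g = 0.2079 m
Series → Q common, losses add: H = Σh = 7.991 m

H ≈ 7.99 m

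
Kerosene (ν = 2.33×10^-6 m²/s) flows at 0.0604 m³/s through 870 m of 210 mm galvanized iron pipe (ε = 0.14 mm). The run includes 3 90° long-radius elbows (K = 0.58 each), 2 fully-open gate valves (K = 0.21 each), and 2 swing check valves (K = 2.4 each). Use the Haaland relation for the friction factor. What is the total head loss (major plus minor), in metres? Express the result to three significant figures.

V = 4Q/(πD²) = 1.744 m/s; V²/2g = 0.1550 m
Re = 1.57×10^5, ε/D = 6.67×10^-4 → f = 0.01984 (Haaland)
Major: h_f = f(L/D)·V²/2g = 0.01984·4143·0.1550 = 12.74 m
Minor: ΣK = 6.96; h_m = ΣK·V²/2g = 1.079 m
Total H_L = 12.74 + 1.079 = 13.82 m

H_L ≈ 13.8 m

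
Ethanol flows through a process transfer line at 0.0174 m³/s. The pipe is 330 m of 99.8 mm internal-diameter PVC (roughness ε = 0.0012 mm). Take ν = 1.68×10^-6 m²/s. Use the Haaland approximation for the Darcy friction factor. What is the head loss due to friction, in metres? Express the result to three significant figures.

h_f ≈ 14.1 m

V = 4Q/(πD²) = 4·0.0174/(π·0.0998²) = 2.224 m/s
Re = VD/ν = 2.224·0.0998/1.68×10^-6 = 1.32×10^5 → turbulent
ε/D = 0.0012/99.8 = 1.20×10^-5
Haaland: f = 0.01688
h_f = f(L/D)V²/(2g) = 0.01688·(330/0.0998)·2.224²/(2·9.81) = 14.08 m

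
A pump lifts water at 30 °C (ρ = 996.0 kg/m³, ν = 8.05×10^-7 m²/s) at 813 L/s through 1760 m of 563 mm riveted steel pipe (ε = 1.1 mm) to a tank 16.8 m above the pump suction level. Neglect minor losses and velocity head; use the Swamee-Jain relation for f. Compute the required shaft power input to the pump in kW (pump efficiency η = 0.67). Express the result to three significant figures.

V = 4Q/(πD²) = 3.266 m/s; Re = 2.28×10^6; ε/D = 0.00195; f = 0.02340
h_f = f(L/D)V²/2g = 39.77 m
Total head H = z + h_f = 16.8 + 39.77 = 56.57 m
P_hyd = ρgQH = 996.0·9.81·0.813·56.57 = 449.3 kW
P_shaft = P_hyd/η = 449.3/0.67 = 670.7 kW

P_shaft ≈ 671 kW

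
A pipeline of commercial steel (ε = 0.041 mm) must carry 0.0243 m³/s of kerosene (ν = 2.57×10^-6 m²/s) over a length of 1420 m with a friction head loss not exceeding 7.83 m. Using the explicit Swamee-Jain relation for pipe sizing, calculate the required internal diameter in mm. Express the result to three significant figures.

Swamee-Jain (Type III): D = 0.66·[ε^1.25·(LQ²/(gh_f))^4.75 + ν·Q^9.4·(L/(gh_f))^5.2]^0.04
LQ²/(gh_f) = 0.01092; L/(gh_f) = 18.49
Term 1 = ε^1.25·(…)^4.75 = 1.57×10^-15; Term 2 = ν·Q^9.4·(…)^5.2 = 6.64×10^-15
D = 0.66·(1.57×10^-15 + 6.64×10^-15)^0.04 = 0.1804 m = 180 mm
Check: V = 0.951 m/s, Re = 6.68×10^4, f = 0.02051, h_f = 7.45 m ≈ 7.83 m ✓

D ≈ 180 mm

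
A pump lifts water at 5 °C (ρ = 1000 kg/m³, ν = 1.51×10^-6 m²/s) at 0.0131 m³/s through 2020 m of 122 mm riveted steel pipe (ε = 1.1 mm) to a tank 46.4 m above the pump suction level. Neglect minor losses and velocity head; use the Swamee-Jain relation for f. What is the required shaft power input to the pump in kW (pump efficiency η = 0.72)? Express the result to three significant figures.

P_shaft ≈ 15.4 kW

V = 4Q/(πD²) = 1.121 m/s; Re = 9.05×10^4; ε/D = 0.00902; f = 0.03758
h_f = f(L/D)V²/2g = 39.83 m
Total head H = z + h_f = 46.4 + 39.83 = 86.23 m
P_hyd = ρgQH = 1000·9.81·0.0131·86.23 = 11.08 kW
P_shaft = P_hyd/η = 11.08/0.72 = 15.39 kW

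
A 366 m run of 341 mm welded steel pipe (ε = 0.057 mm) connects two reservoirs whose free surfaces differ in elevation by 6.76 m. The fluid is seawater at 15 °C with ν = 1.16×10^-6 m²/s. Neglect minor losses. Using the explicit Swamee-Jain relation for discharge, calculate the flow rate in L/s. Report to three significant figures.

Swamee-Jain (Type II): Q = -0.965·√(gD⁵h_f/L)·ln[ε/(3.7D) + √(3.17ν²L/(gD³h_f))]
√(gD⁵h_f/L) = √(9.81·0.341⁵·6.76/366) = 0.02890
ε/(3.7D) = 4.52×10^-5; √(3.17ν²L/(gD³h_f)) = 2.44×10^-5
Q = -0.965·0.02890·ln(6.954×10^-5) = 0.2670 m³/s
Check: V = 2.92 m/s, Re = 8.60×10^5, f = 0.01454, h_f = 6.80 m ≈ 6.76 m ✓

Q ≈ 267 L/s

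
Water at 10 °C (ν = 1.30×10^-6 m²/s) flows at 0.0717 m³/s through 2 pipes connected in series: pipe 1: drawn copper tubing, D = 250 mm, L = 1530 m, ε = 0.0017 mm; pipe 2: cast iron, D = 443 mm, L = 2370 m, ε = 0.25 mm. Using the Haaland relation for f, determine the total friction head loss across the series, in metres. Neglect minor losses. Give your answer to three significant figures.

Pipe 1: V = 1.461 m/s, Re = 2.81×10^5, ε/D = 6.80×10^-6, f = 0.01457, h_1 = f(L/D)V²/2g = 9.698 m
Pipe 2: V = 0.4652 m/s, Re = 1.59×10^5, ε/D = 5.64×10^-4, f = 0.01935, h_2 = f(L/D)V²/2g = 1.142 m
Series → Q common, losses add: H = Σh = 10.84 m

H ≈ 10.8 m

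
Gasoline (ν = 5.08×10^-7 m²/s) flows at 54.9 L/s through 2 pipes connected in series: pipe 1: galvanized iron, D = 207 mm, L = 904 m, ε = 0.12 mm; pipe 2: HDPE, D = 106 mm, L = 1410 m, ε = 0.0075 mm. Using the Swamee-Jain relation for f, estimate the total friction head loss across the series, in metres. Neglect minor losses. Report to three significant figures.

Pipe 1: V = 1.631 m/s, Re = 6.65×10^5, ε/D = 5.80×10^-4, f = 0.01805, h_1 = f(L/D)V²/2g = 10.69 m
Pipe 2: V = 6.221 m/s, Re = 1.30×10^6, ε/D = 7.08×10^-5, f = 0.01274, h_2 = f(L/D)V²/2g = 334.3 m
Series → Q common, losses add: H = Σh = 345.0 m

H ≈ 345 m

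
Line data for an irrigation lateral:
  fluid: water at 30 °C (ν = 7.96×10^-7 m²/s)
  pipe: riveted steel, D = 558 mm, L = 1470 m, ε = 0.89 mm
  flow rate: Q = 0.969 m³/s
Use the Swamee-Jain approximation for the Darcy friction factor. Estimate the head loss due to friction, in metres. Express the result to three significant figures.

V = 4Q/(πD²) = 4·0.969/(π·0.558²) = 3.962 m/s
Re = VD/ν = 3.962·0.558/7.96×10^-7 = 2.78×10^6 → turbulent
ε/D = 0.89/558 = 0.00159
Swamee-Jain: f = 0.02219
h_f = f(L/D)V²/(2g) = 0.02219·(1470/0.558)·3.962²/(2·9.81) = 46.79 m

h_f ≈ 46.8 m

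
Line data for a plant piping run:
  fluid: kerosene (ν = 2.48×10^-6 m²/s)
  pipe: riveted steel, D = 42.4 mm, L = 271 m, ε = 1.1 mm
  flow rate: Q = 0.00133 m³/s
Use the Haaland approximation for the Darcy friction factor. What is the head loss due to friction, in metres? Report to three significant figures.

h_f ≈ 16.2 m

V = 4Q/(πD²) = 4·0.00133/(π·0.0424²) = 0.9420 m/s
Re = VD/ν = 0.9420·0.0424/2.48×10^-6 = 1.61×10^4 → turbulent
ε/D = 1.1/42.4 = 0.0259
Haaland: f = 0.05600
h_f = f(L/D)V²/(2g) = 0.05600·(271/0.0424)·0.9420²/(2·9.81) = 16.19 m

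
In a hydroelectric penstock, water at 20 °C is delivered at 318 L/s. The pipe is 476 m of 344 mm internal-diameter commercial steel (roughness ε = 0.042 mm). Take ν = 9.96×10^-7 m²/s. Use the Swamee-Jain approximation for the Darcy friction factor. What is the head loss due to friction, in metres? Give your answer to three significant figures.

h_f ≈ 11.3 m

V = 4Q/(πD²) = 4·0.318/(π·0.344²) = 3.422 m/s
Re = VD/ν = 3.422·0.344/9.96×10^-7 = 1.18×10^6 → turbulent
ε/D = 0.042/344 = 1.22×10^-4
Swamee-Jain: f = 0.01366
h_f = f(L/D)V²/(2g) = 0.01366·(476/0.344)·3.422²/(2·9.81) = 11.28 m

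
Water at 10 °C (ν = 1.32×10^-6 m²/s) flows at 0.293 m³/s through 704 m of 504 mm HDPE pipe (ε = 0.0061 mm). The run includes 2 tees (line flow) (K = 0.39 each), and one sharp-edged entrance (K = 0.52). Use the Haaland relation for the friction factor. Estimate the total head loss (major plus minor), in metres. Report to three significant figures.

H_L ≈ 2.13 m

V = 4Q/(πD²) = 1.469 m/s; V²/2g = 0.1099 m
Re = 5.61×10^5, ε/D = 1.21×10^-5 → f = 0.01295 (Haaland)
Major: h_f = f(L/D)·V²/2g = 0.01295·1397·0.1099 = 1.988 m
Minor: ΣK = 1.30; h_m = ΣK·V²/2g = 0.1429 m
Total H_L = 1.988 + 0.1429 = 2.131 m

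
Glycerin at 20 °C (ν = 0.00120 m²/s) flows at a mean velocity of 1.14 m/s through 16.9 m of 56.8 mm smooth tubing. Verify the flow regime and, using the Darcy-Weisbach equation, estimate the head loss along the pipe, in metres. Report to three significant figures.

Re = VD/ν = 1.14·0.05680/0.00120 = 54.0 → laminar (Re < 2300)
f = 64/Re = 1.186
h_f = f(L/D)V²/(2g) = 1.186·(16.9/0.05680)·1.14²/(2·9.81) = 23.38 m

h_f ≈ 23.4 m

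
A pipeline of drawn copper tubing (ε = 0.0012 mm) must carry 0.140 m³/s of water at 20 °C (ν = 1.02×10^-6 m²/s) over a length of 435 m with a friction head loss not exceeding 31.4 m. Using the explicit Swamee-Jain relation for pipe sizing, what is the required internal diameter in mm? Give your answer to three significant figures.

Swamee-Jain (Type III): D = 0.66·[ε^1.25·(LQ²/(gh_f))^4.75 + ν·Q^9.4·(L/(gh_f))^5.2]^0.04
LQ²/(gh_f) = 0.02768; L/(gh_f) = 1.412
Term 1 = ε^1.25·(…)^4.75 = 1.58×10^-15; Term 2 = ν·Q^9.4·(…)^5.2 = 5.78×10^-14
D = 0.66·(1.58×10^-15 + 5.78×10^-14)^0.04 = 0.1952 m = 195 mm
Check: V = 4.68 m/s, Re = 8.95×10^5, f = 0.01197, h_f = 29.8 m ≈ 31.4 m ✓

D ≈ 195 mm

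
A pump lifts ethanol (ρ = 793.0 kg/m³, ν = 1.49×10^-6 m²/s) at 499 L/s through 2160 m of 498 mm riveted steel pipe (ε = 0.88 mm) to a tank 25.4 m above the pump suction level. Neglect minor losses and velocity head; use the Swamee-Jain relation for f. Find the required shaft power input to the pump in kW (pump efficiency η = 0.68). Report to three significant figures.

P_shaft ≈ 335 kW

V = 4Q/(πD²) = 2.562 m/s; Re = 8.56×10^5; ε/D = 0.00177; f = 0.02299
h_f = f(L/D)V²/2g = 33.35 m
Total head H = z + h_f = 25.4 + 33.35 = 58.75 m
P_hyd = ρgQH = 793.0·9.81·0.499·58.75 = 228.1 kW
P_shaft = P_hyd/η = 228.1/0.68 = 335.4 kW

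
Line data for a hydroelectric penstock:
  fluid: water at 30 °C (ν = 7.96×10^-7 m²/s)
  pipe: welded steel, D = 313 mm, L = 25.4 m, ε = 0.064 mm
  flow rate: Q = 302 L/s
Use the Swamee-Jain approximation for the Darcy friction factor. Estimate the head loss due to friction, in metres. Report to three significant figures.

h_f ≈ 0.925 m

V = 4Q/(πD²) = 4·0.302/(π·0.313²) = 3.925 m/s
Re = VD/ν = 3.925·0.313/7.96×10^-7 = 1.54×10^6 → turbulent
ε/D = 0.064/313 = 2.04×10^-4
Swamee-Jain: f = 0.01451
h_f = f(L/D)V²/(2g) = 0.01451·(25.4/0.313)·3.925²/(2·9.81) = 0.9247 m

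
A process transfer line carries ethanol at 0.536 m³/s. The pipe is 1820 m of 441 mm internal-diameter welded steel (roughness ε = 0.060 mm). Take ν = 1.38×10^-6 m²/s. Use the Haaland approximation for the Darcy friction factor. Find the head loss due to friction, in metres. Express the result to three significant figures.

h_f ≈ 35.6 m

V = 4Q/(πD²) = 4·0.536/(π·0.441²) = 3.509 m/s
Re = VD/ν = 3.509·0.441/1.38×10^-6 = 1.12×10^6 → turbulent
ε/D = 0.060/441 = 1.36×10^-4
Haaland: f = 0.01373
h_f = f(L/D)V²/(2g) = 0.01373·(1820/0.441)·3.509²/(2·9.81) = 35.55 m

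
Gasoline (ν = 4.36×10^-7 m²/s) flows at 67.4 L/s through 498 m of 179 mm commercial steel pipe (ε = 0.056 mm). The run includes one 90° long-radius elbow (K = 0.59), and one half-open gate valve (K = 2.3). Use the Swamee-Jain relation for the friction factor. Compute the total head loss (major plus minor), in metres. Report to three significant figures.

V = 4Q/(πD²) = 2.678 m/s; V²/2g = 0.3656 m
Re = 1.10×10^6, ε/D = 3.13×10^-4 → f = 0.01581 (Swamee-Jain)
Major: h_f = f(L/D)·V²/2g = 0.01581·2782·0.3656 = 16.08 m
Minor: ΣK = 2.89; h_m = ΣK·V²/2g = 1.057 m
Total H_L = 16.08 + 1.057 = 17.14 m

H_L ≈ 17.1 m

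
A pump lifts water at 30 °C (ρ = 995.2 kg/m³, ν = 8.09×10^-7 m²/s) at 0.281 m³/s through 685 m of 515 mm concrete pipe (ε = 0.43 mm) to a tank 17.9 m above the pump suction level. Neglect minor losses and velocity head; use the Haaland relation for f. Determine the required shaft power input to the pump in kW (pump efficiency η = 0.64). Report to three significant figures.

P_shaft ≈ 86.9 kW

V = 4Q/(πD²) = 1.349 m/s; Re = 8.59×10^5; ε/D = 8.35×10^-4; f = 0.01919
h_f = f(L/D)V²/2g = 2.367 m
Total head H = z + h_f = 17.9 + 2.367 = 20.27 m
P_hyd = ρgQH = 995.2·9.81·0.281·20.27 = 55.60 kW
P_shaft = P_hyd/η = 55.60/0.64 = 86.88 kW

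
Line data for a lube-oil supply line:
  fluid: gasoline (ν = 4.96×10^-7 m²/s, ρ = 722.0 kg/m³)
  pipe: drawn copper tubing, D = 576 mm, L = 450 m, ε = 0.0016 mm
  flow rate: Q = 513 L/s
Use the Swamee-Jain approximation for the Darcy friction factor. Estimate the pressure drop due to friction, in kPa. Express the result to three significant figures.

Δp ≈ 11.2 kPa

V = 4Q/(πD²) = 4·0.513/(π·0.576²) = 1.969 m/s
Re = VD/ν = 1.969·0.576/4.96×10^-7 = 2.29×10^6 → turbulent
ε/D = 0.0016/576 = 2.78×10^-6
Swamee-Jain: f = 0.01026
h_f = f(L/D)V²/(2g) = 0.01026·(450/0.576)·1.969²/(2·9.81) = 1.584 m
Δp = ρg·h_f = 722.0·9.81·1.584 = 11.22 kPa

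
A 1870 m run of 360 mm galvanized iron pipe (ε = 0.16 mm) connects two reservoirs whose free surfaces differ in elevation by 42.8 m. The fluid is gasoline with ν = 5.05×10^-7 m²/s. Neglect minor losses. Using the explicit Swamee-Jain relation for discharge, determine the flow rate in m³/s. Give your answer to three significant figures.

Q ≈ 0.318 m³/s

Swamee-Jain (Type II): Q = -0.965·√(gD⁵h_f/L)·ln[ε/(3.7D) + √(3.17ν²L/(gD³h_f))]
√(gD⁵h_f/L) = √(9.81·0.360⁵·42.8/1870) = 0.03685
ε/(3.7D) = 1.20×10^-4; √(3.17ν²L/(gD³h_f)) = 8.78×10^-6
Q = -0.965·0.03685·ln(1.289×10^-4) = 0.3185 m³/s
Check: V = 3.13 m/s, Re = 2.23×10^6, f = 0.01659, h_f = 43.0 m ≈ 42.8 m ✓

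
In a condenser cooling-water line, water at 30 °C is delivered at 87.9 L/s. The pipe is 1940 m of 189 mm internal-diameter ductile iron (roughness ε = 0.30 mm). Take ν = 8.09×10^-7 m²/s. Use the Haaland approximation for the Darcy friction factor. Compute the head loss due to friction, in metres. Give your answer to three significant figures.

V = 4Q/(πD²) = 4·0.0879/(π·0.189²) = 3.133 m/s
Re = VD/ν = 3.133·0.189/8.09×10^-7 = 7.32×10^5 → turbulent
ε/D = 0.30/189 = 0.00159
Haaland: f = 0.02235
h_f = f(L/D)V²/(2g) = 0.02235·(1940/0.189)·3.133²/(2·9.81) = 114.8 m

h_f ≈ 115 m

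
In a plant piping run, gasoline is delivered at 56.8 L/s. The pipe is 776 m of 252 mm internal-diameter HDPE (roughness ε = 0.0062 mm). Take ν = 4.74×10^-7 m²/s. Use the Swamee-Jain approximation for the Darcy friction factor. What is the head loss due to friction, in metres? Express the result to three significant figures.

h_f ≈ 2.66 m

V = 4Q/(πD²) = 4·0.0568/(π·0.252²) = 1.139 m/s
Re = VD/ν = 1.139·0.252/4.74×10^-7 = 6.05×10^5 → turbulent
ε/D = 0.0062/252 = 2.46×10^-5
Swamee-Jain: f = 0.01308
h_f = f(L/D)V²/(2g) = 0.01308·(776/0.252)·1.139²/(2·9.81) = 2.663 m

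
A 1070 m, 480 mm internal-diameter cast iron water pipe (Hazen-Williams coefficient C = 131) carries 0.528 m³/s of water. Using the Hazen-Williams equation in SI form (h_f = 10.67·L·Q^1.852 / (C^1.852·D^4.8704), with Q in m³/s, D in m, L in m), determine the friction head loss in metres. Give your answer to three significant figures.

h_f ≈ 15.0 m

h_f = 10.67·1070·0.528^1.852 / (131^1.852·0.480^4.8704) = 14.97 m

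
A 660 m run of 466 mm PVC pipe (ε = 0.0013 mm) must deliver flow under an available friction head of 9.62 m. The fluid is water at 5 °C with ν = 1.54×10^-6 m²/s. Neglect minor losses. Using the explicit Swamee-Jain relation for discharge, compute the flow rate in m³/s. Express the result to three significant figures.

Swamee-Jain (Type II): Q = -0.965·√(gD⁵h_f/L)·ln[ε/(3.7D) + √(3.17ν²L/(gD³h_f))]
√(gD⁵h_f/L) = √(9.81·0.466⁵·9.62/660) = 0.05606
ε/(3.7D) = 7.54×10^-7; √(3.17ν²L/(gD³h_f)) = 2.28×10^-5
Q = -0.965·0.05606·ln(2.355×10^-5) = 0.5764 m³/s
Check: V = 3.38 m/s, Re = 1.02×10^6, f = 0.01163, h_f = 9.59 m ≈ 9.62 m ✓

Q ≈ 0.576 m³/s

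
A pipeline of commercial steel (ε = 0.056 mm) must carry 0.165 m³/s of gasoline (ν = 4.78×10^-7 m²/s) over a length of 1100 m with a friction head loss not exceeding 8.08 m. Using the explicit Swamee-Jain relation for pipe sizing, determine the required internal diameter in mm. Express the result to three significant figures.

D ≈ 341 mm

Swamee-Jain (Type III): D = 0.66·[ε^1.25·(LQ²/(gh_f))^4.75 + ν·Q^9.4·(L/(gh_f))^5.2]^0.04
LQ²/(gh_f) = 0.3778; L/(gh_f) = 13.88
Term 1 = ε^1.25·(…)^4.75 = 4.76×10^-8; Term 2 = ν·Q^9.4·(…)^5.2 = 1.84×10^-8
D = 0.66·(4.76×10^-8 + 1.84×10^-8)^0.04 = 0.3406 m = 341 mm
Check: V = 1.81 m/s, Re = 1.29×10^6, f = 0.01415, h_f = 7.63 m ≈ 8.08 m ✓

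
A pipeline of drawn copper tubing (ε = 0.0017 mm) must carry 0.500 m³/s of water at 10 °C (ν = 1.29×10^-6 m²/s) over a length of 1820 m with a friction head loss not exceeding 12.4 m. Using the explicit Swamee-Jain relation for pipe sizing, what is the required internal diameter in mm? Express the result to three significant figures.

Swamee-Jain (Type III): D = 0.66·[ε^1.25·(LQ²/(gh_f))^4.75 + ν·Q^9.4·(L/(gh_f))^5.2]^0.04
LQ²/(gh_f) = 3.740; L/(gh_f) = 14.96
Term 1 = ε^1.25·(…)^4.75 = 3.23×10^-5; Term 2 = ν·Q^9.4·(…)^5.2 = 0.00246
D = 0.66·(3.23×10^-5 + 0.00246)^0.04 = 0.5193 m = 519 mm
Check: V = 2.36 m/s, Re = 9.50×10^5, f = 0.01179, h_f = 11.7 m ≈ 12.4 m ✓

D ≈ 519 mm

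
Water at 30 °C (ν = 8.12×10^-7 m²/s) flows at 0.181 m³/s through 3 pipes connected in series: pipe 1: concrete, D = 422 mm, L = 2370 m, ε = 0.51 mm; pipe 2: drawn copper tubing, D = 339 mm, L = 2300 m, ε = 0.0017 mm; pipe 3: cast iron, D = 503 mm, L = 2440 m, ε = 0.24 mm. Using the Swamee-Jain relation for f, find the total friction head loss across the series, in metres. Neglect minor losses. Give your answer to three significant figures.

H ≈ 30.5 m

Pipe 1: V = 1.294 m/s, Re = 6.73×10^5, ε/D = 0.00121, f = 0.02107, h_1 = f(L/D)V²/2g = 10.10 m
Pipe 2: V = 2.005 m/s, Re = 8.37×10^5, ε/D = 5.01×10^-6, f = 0.01207, h_2 = f(L/D)V²/2g = 16.79 m
Pipe 3: V = 0.9109 m/s, Re = 5.64×10^5, ε/D = 4.77×10^-4, f = 0.01753, h_3 = f(L/D)V²/2g = 3.595 m
Series → Q common, losses add: H = Σh = 30.49 m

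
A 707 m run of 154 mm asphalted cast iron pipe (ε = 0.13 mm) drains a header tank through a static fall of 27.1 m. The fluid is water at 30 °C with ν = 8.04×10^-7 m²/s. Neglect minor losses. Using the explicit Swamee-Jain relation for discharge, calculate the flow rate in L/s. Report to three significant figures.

Q ≈ 45.3 L/s

Swamee-Jain (Type II): Q = -0.965·√(gD⁵h_f/L)·ln[ε/(3.7D) + √(3.17ν²L/(gD³h_f))]
√(gD⁵h_f/L) = √(9.81·0.154⁵·27.1/707) = 0.005707
ε/(3.7D) = 2.28×10^-4; √(3.17ν²L/(gD³h_f)) = 3.86×10^-5
Q = -0.965·0.005707·ln(2.668×10^-4) = 0.04532 m³/s
Check: V = 2.43 m/s, Re = 4.66×10^5, f = 0.01969, h_f = 27.3 m ≈ 27.1 m ✓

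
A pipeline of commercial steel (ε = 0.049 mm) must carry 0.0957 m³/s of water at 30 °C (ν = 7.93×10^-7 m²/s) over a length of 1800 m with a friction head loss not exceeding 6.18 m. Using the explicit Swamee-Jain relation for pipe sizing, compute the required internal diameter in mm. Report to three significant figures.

Swamee-Jain (Type III): D = 0.66·[ε^1.25·(LQ²/(gh_f))^4.75 + ν·Q^9.4·(L/(gh_f))^5.2]^0.04
LQ²/(gh_f) = 0.2719; L/(gh_f) = 29.69
Term 1 = ε^1.25·(…)^4.75 = 8.44×10^-9; Term 2 = ν·Q^9.4·(…)^5.2 = 9.49×10^-9
D = 0.66·(8.44×10^-9 + 9.49×10^-9)^0.04 = 0.3234 m = 323 mm
Check: V = 1.17 m/s, Re = 4.75×10^5, f = 0.01511, h_f = 5.82 m ≈ 6.18 m ✓

D ≈ 323 mm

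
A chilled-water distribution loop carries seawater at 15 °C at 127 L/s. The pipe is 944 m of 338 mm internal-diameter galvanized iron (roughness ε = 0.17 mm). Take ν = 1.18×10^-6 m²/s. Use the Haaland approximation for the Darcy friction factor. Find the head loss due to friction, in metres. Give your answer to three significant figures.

h_f ≈ 5.07 m

V = 4Q/(πD²) = 4·0.127/(π·0.338²) = 1.415 m/s
Re = VD/ν = 1.415·0.338/1.18×10^-6 = 4.05×10^5 → turbulent
ε/D = 0.17/338 = 5.03×10^-4
Haaland: f = 0.01777
h_f = f(L/D)V²/(2g) = 0.01777·(944/0.338)·1.415²/(2·9.81) = 5.069 m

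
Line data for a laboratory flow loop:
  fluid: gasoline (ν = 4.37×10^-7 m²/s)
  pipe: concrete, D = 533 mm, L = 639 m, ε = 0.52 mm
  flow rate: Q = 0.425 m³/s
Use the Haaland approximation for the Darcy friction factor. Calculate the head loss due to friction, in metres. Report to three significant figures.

h_f ≈ 4.36 m

V = 4Q/(πD²) = 4·0.425/(π·0.533²) = 1.905 m/s
Re = VD/ν = 1.905·0.533/4.37×10^-7 = 2.32×10^6 → turbulent
ε/D = 0.52/533 = 9.76×10^-4
Haaland: f = 0.01968
h_f = f(L/D)V²/(2g) = 0.01968·(639/0.533)·1.905²/(2·9.81) = 4.362 m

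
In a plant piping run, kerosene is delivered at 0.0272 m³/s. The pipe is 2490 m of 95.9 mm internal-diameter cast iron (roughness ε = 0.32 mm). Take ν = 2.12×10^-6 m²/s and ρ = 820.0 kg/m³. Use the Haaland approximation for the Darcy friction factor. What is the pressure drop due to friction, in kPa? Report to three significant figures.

Δp ≈ 4180 kPa

V = 4Q/(πD²) = 4·0.0272/(π·0.0959²) = 3.766 m/s
Re = VD/ν = 3.766·0.0959/2.12×10^-6 = 1.70×10^5 → turbulent
ε/D = 0.32/95.9 = 0.00334
Haaland: f = 0.02767
h_f = f(L/D)V²/(2g) = 0.02767·(2490/0.0959)·3.766²/(2·9.81) = 519.3 m
Δp = ρg·h_f = 820.0·9.81·519.3 = 4178 kPa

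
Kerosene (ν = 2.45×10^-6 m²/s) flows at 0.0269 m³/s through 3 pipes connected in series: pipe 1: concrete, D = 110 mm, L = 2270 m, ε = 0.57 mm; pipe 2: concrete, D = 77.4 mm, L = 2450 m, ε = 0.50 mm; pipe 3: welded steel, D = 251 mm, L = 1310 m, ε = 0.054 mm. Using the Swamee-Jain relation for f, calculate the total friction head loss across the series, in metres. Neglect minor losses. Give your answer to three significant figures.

H ≈ 2030 m

Pipe 1: V = 2.831 m/s, Re = 1.27×10^5, ε/D = 0.00518, f = 0.03165, h_1 = f(L/D)V²/2g = 266.7 m
Pipe 2: V = 5.717 m/s, Re = 1.81×10^5, ε/D = 0.00646, f = 0.03349, h_2 = f(L/D)V²/2g = 1766 m
Pipe 3: V = 0.5436 m/s, Re = 5.57×10^4, ε/D = 2.15×10^-4, f = 0.02116, h_3 = f(L/D)V²/2g = 1.664 m
Series → Q common, losses add: H = Σh = 2034 m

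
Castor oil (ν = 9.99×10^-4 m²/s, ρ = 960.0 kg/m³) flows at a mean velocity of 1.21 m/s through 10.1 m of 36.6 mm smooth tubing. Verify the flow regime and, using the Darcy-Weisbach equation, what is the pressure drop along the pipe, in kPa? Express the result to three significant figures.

Δp ≈ 280 kPa

Re = VD/ν = 1.21·0.03660/9.99×10^-4 = 44.3 → laminar (Re < 2300)
f = 64/Re = 1.444
h_f = f(L/D)V²/(2g) = 1.444·(10.1/0.03660)·1.21²/(2·9.81) = 29.73 m
Δp = ρg·h_f = 960.0·9.81·29.73 = 280.0 kPa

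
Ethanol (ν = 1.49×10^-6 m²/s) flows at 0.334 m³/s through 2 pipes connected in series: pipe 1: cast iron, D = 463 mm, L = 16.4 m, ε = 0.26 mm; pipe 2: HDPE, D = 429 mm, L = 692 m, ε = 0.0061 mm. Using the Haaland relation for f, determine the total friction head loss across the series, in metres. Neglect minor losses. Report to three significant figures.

Pipe 1: V = 1.984 m/s, Re = 6.16×10^5, ε/D = 5.62×10^-4, f = 0.01782, h_1 = f(L/D)V²/2g = 0.1266 m
Pipe 2: V = 2.311 m/s, Re = 6.65×10^5, ε/D = 1.42×10^-5, f = 0.01262, h_2 = f(L/D)V²/2g = 5.540 m
Series → Q common, losses add: H = Σh = 5.667 m

H ≈ 5.67 m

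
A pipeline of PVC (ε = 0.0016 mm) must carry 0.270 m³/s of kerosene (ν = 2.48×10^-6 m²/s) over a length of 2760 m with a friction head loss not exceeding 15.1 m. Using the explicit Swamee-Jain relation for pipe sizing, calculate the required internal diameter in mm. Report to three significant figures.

D ≈ 442 mm

Swamee-Jain (Type III): D = 0.66·[ε^1.25·(LQ²/(gh_f))^4.75 + ν·Q^9.4·(L/(gh_f))^5.2]^0.04
LQ²/(gh_f) = 1.358; L/(gh_f) = 18.63
Term 1 = ε^1.25·(…)^4.75 = 2.44×10^-7; Term 2 = ν·Q^9.4·(…)^5.2 = 4.51×10^-5
D = 0.66·(2.44×10^-7 + 4.51×10^-5)^0.04 = 0.4424 m = 442 mm
Check: V = 1.76 m/s, Re = 3.13×10^5, f = 0.01430, h_f = 14.0 m ≈ 15.1 m ✓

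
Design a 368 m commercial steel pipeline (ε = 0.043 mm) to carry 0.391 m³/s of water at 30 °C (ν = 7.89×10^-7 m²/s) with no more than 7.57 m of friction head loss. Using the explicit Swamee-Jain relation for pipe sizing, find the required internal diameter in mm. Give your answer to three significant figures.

Swamee-Jain (Type III): D = 0.66·[ε^1.25·(LQ²/(gh_f))^4.75 + ν·Q^9.4·(L/(gh_f))^5.2]^0.04
LQ²/(gh_f) = 0.7576; L/(gh_f) = 4.955
Term 1 = ε^1.25·(…)^4.75 = 9.31×10^-7; Term 2 = ν·Q^9.4·(…)^5.2 = 4.76×10^-7
D = 0.66·(9.31×10^-7 + 4.76×10^-7)^0.04 = 0.3850 m = 385 mm
Check: V = 3.36 m/s, Re = 1.64×10^6, f = 0.01322, h_f = 7.26 m ≈ 7.57 m ✓

D ≈ 385 mm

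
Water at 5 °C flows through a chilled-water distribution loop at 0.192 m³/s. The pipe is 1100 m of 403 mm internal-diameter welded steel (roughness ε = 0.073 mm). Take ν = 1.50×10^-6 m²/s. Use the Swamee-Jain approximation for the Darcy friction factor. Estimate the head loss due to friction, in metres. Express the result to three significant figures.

h_f ≈ 4.93 m

V = 4Q/(πD²) = 4·0.192/(π·0.403²) = 1.505 m/s
Re = VD/ν = 1.505·0.403/1.50×10^-6 = 4.04×10^5 → turbulent
ε/D = 0.073/403 = 1.81×10^-4
Swamee-Jain: f = 0.01564
h_f = f(L/D)V²/(2g) = 0.01564·(1100/0.403)·1.505²/(2·9.81) = 4.931 m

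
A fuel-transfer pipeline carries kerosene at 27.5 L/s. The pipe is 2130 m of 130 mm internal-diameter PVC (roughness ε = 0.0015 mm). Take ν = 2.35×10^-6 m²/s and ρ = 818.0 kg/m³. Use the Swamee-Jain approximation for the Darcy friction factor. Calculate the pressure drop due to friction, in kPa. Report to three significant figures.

V = 4Q/(πD²) = 4·0.0275/(π·0.130²) = 2.072 m/s
Re = VD/ν = 2.072·0.130/2.35×10^-6 = 1.15×10^5 → turbulent
ε/D = 0.0015/130 = 1.15×10^-5
Swamee-Jain: f = 0.01744
h_f = f(L/D)V²/(2g) = 0.01744·(2130/0.130)·2.072²/(2·9.81) = 62.52 m
Δp = ρg·h_f = 818.0·9.81·62.52 = 501.7 kPa

Δp ≈ 502 kPa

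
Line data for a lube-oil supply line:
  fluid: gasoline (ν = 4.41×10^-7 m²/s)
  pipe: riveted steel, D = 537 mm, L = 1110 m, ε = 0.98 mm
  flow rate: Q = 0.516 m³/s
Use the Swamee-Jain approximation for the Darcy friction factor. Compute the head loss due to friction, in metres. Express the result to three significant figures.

h_f ≈ 12.6 m

V = 4Q/(πD²) = 4·0.516/(π·0.537²) = 2.278 m/s
Re = VD/ν = 2.278·0.537/4.41×10^-7 = 2.77×10^6 → turbulent
ε/D = 0.98/537 = 0.00182
Swamee-Jain: f = 0.02297
h_f = f(L/D)V²/(2g) = 0.02297·(1110/0.537)·2.278²/(2·9.81) = 12.56 m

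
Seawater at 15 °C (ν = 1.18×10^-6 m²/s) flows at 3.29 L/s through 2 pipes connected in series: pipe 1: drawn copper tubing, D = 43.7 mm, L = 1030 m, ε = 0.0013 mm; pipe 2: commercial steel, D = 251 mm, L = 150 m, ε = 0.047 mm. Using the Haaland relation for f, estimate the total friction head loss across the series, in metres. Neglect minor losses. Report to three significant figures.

Pipe 1: V = 2.194 m/s, Re = 8.12×10^4, ε/D = 2.97×10^-5, f = 0.01873, h_1 = f(L/D)V²/2g = 108.2 m
Pipe 2: V = 0.06649 m/s, Re = 1.41×10^4, ε/D = 1.87×10^-4, f = 0.02840, h_2 = f(L/D)V²/2g = 0.003824 m
Series → Q common, losses add: H = Σh = 108.2 m

H ≈ 108 m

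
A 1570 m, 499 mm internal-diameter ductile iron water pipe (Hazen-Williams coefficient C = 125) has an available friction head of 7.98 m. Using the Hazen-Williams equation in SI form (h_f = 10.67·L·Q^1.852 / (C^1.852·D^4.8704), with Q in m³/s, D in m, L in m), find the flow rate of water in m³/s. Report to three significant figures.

Q ≈ 0.323 m³/s

Rearranging: Q = [h_f·C^1.852·D^4.8704 / (10.67·L)]^(1/1.852)
Q = [7.98·125^1.852·0.499^4.8704 / (10.67·1570)]^0.540 = 0.3230 m³/s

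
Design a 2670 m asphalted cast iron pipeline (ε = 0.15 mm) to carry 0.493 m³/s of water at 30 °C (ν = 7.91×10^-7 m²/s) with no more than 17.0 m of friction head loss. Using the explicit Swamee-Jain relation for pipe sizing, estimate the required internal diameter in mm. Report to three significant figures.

D ≈ 554 mm

Swamee-Jain (Type III): D = 0.66·[ε^1.25·(LQ²/(gh_f))^4.75 + ν·Q^9.4·(L/(gh_f))^5.2]^0.04
LQ²/(gh_f) = 3.891; L/(gh_f) = 16.01
Term 1 = ε^1.25·(…)^4.75 = 0.0105; Term 2 = ν·Q^9.4·(…)^5.2 = 0.00188
D = 0.66·(0.0105 + 0.00188)^0.04 = 0.5537 m = 554 mm
Check: V = 2.05 m/s, Re = 1.43×10^6, f = 0.01526, h_f = 15.7 m ≈ 17.0 m ✓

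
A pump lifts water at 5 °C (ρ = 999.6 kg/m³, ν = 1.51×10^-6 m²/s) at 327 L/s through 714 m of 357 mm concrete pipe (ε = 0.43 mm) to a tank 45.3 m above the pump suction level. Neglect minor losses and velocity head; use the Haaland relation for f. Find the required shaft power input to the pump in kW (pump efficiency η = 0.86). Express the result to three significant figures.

P_shaft ≈ 254 kW

V = 4Q/(πD²) = 3.267 m/s; Re = 7.72×10^5; ε/D = 0.00120; f = 0.02090
h_f = f(L/D)V²/2g = 22.73 m
Total head H = z + h_f = 45.3 + 22.73 = 68.03 m
P_hyd = ρgQH = 999.6·9.81·0.327·68.03 = 218.2 kW
P_shaft = P_hyd/η = 218.2/0.86 = 253.7 kW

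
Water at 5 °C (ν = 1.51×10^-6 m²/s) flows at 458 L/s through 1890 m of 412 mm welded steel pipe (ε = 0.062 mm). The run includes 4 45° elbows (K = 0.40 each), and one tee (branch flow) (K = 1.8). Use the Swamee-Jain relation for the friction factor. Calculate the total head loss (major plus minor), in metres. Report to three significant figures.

H_L ≈ 41.4 m

V = 4Q/(πD²) = 3.435 m/s; V²/2g = 0.6015 m
Re = 9.37×10^5, ε/D = 1.50×10^-4 → f = 0.01426 (Swamee-Jain)
Major: h_f = f(L/D)·V²/2g = 0.01426·4587·0.6015 = 39.34 m
Minor: ΣK = 3.40; h_m = ΣK·V²/2g = 2.045 m
Total H_L = 39.34 + 2.045 = 41.38 m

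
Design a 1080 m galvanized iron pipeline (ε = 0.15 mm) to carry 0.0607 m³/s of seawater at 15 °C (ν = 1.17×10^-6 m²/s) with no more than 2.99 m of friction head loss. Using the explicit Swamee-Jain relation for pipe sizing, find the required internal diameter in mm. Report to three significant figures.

Swamee-Jain (Type III): D = 0.66·[ε^1.25·(LQ²/(gh_f))^4.75 + ν·Q^9.4·(L/(gh_f))^5.2]^0.04
LQ²/(gh_f) = 0.1357; L/(gh_f) = 36.82
Term 1 = ε^1.25·(…)^4.75 = 1.26×10^-9; Term 2 = ν·Q^9.4·(…)^5.2 = 5.94×10^-10
D = 0.66·(1.26×10^-9 + 5.94×10^-10)^0.04 = 0.2953 m = 295 mm
Check: V = 0.886 m/s, Re = 2.24×10^5, f = 0.01879, h_f = 2.75 m ≈ 2.99 m ✓

D ≈ 295 mm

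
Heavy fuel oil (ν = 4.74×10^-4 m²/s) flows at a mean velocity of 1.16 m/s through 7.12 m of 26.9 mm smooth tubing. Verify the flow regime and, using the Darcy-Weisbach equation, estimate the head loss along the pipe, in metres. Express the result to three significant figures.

Re = VD/ν = 1.16·0.02690/4.74×10^-4 = 65.8 → laminar (Re < 2300)
f = 64/Re = 0.9722
h_f = f(L/D)V²/(2g) = 0.9722·(7.12/0.02690)·1.16²/(2·9.81) = 17.65 m

h_f ≈ 17.6 m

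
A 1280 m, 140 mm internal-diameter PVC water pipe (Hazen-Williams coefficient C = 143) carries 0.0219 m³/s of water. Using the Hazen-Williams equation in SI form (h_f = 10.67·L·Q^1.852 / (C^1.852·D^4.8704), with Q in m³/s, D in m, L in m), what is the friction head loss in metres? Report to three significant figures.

h_f ≈ 16.9 m

h_f = 10.67·1280·0.0219^1.852 / (143^1.852·0.140^4.8704) = 16.94 m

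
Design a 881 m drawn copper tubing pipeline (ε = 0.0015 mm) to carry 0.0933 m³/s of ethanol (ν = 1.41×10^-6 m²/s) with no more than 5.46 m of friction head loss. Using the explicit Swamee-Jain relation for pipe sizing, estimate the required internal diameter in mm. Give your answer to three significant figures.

D ≈ 283 mm

Swamee-Jain (Type III): D = 0.66·[ε^1.25·(LQ²/(gh_f))^4.75 + ν·Q^9.4·(L/(gh_f))^5.2]^0.04
LQ²/(gh_f) = 0.1432; L/(gh_f) = 16.45
Term 1 = ε^1.25·(…)^4.75 = 5.13×10^-12; Term 2 = ν·Q^9.4·(…)^5.2 = 6.16×10^-10
D = 0.66·(5.13×10^-12 + 6.16×10^-10)^0.04 = 0.2827 m = 283 mm
Check: V = 1.49 m/s, Re = 2.98×10^5, f = 0.01445, h_f = 5.07 m ≈ 5.46 m ✓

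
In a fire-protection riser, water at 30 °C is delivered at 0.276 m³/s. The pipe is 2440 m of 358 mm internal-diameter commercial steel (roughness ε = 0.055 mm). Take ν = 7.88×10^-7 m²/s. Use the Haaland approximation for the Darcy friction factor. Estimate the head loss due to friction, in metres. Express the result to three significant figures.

V = 4Q/(πD²) = 4·0.276/(π·0.358²) = 2.742 m/s
Re = VD/ν = 2.742·0.358/7.88×10^-7 = 1.25×10^6 → turbulent
ε/D = 0.055/358 = 1.54×10^-4
Haaland: f = 0.01388
h_f = f(L/D)V²/(2g) = 0.01388·(2440/0.358)·2.742²/(2·9.81) = 36.24 m

h_f ≈ 36.2 m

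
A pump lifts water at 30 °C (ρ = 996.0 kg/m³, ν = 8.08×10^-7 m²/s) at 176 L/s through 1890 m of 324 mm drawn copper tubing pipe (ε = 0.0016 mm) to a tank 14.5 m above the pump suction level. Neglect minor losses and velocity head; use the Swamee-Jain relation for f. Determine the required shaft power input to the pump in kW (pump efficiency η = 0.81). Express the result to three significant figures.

P_shaft ≈ 65.4 kW

V = 4Q/(πD²) = 2.135 m/s; Re = 8.56×10^5; ε/D = 4.94×10^-6; f = 0.01203
h_f = f(L/D)V²/2g = 16.30 m
Total head H = z + h_f = 14.5 + 16.30 = 30.80 m
P_hyd = ρgQH = 996.0·9.81·0.176·30.80 = 52.96 kW
P_shaft = P_hyd/η = 52.96/0.81 = 65.38 kW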